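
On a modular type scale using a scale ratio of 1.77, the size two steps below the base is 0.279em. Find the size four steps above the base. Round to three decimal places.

Moving from step -2 to step +4 is 6 steps up, so multiply by r⁶.
0.279 × 1.77⁶ = 0.279 × 30.74961 ≈ 8.579

8.579em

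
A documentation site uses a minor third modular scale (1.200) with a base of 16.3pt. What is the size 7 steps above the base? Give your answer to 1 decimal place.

58.4pt

16.3 × 1.200⁷ = 16.3 × 3.58318 ≈ 58.41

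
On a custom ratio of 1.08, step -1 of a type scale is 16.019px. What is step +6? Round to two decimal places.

27.45px

16.019 × 1.08⁷ = 16.019 × 1.71382 ≈ 27.454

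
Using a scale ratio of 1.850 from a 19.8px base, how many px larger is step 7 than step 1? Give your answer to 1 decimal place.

Step 1: 19.8 × 1.850 = 36.630px
Step 7: 19.8 × 1.850⁷ = 1468.477px
Difference: 1468.477 − 36.630 = 1431.847px

1431.8px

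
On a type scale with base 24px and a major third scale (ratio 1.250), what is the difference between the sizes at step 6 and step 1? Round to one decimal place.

61.6px

Step 1: 24.0 × 1.250 = 30.000px
Step 6: 24.0 × 1.250⁶ = 91.553px
Difference: 91.553 − 30.000 = 61.553px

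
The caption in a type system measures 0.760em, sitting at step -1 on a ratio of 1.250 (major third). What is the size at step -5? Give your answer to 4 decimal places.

The gap is -5 − (-1) = -4 steps, so the factor is 1.250^-4.
0.760 ÷ 1.250⁴ = 0.760 ÷ 2.44141 ≈ 0.3113

0.3113em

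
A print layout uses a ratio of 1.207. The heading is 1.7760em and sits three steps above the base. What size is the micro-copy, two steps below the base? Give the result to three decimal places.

0.693em

The gap is -2 − (3) = -5 steps, so the factor is 1.207^-5.
1.7760 ÷ 1.207⁵ = 1.7760 ÷ 2.56175 ≈ 0.693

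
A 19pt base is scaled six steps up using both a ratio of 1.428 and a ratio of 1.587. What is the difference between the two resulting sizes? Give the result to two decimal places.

142.43pt

At 1.428: 19.0 × 1.428⁶ = 161.1101pt
At 1.587: 19.0 × 1.587⁶ = 303.5395pt
Difference: 303.5395 − 161.1101 = 142.4294pt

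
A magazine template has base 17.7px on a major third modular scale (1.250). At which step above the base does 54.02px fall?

1.250ⁿ = 54.02 / 17.7 = 3.0520
n = ln(3.0520) / ln(1.250) = 1.1158 / 0.2231 ≈ 5.00

5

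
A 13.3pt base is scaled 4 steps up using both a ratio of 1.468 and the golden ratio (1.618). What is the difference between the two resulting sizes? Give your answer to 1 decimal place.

At 1.468: 13.3 × 1.468⁴ = 61.767pt
Golden ratio: 13.3 × 1.618⁴ = 91.152pt
Difference: 91.152 − 61.767 = 29.385pt

29.4pt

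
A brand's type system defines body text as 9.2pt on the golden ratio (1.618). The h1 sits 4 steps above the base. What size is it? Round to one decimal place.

63.1pt

Each step on a modular scale multiplies by the ratio, so the size n steps from the base is base × ratioⁿ.
9.2 × 1.618⁴ = 9.2 × 6.85353 ≈ 63.05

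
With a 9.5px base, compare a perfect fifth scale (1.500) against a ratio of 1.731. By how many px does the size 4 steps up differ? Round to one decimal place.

37.2px

Perfect fifth: 9.5 × 1.500⁴ = 48.094px
At 1.731: 9.5 × 1.731⁴ = 85.293px
Difference: 85.293 − 48.094 = 37.199px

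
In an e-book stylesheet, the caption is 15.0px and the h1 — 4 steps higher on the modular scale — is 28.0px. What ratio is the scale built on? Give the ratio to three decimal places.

1.169

r⁴ = 28.0 / 15.0, so r = (28.0/15.0)^(1/4).
r = 1.8667^(1/4) ≈ 1.1689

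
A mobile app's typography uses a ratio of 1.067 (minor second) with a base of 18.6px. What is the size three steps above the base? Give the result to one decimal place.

22.6px

18.6 × 1.067³ = 18.6 × 1.21477 ≈ 22.59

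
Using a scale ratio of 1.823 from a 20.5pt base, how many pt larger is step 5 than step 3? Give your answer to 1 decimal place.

Step 3: 20.5 × 1.823³ = 124.198pt
Step 5: 20.5 × 1.823⁵ = 412.750pt
Difference: 412.750 − 124.198 = 288.552pt

288.6pt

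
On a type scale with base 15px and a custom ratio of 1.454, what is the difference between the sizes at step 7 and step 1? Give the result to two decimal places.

184.27px

Step 1: 15.0 × 1.454 = 21.8100px
Step 7: 15.0 × 1.454⁷ = 206.0830px
Difference: 206.0830 − 21.8100 = 184.2730px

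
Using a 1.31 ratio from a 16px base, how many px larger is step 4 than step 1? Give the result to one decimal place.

Step 1: 16.0 × 1.31 = 20.960px
Step 4: 16.0 × 1.31⁴ = 47.120px
Difference: 47.120 − 20.960 = 26.160px

26.2px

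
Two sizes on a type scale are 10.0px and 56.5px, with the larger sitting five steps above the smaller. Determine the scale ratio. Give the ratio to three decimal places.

r⁵ = 56.5 / 10.0, so r = (56.5/10.0)^(1/5).
r = 5.6500^(1/5) ≈ 1.4139

1.414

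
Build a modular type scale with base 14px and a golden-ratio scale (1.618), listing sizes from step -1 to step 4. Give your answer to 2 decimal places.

Step -1: 14.0 ÷ 1.618 = 8.65
Step 0: 14px
Step 1: 14.0 × 1.618 = 22.65
Step 2: 14.0 × 1.618² = 36.65
Step 3: 14.0 × 1.618³ = 59.30
Step 4: 14.0 × 1.618⁴ = 95.95

8.65px, 14.00px, 22.65px, 36.65px, 59.30px, 95.95px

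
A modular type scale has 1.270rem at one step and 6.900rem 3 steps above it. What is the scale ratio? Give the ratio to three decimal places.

The ratio satisfies 1.270 × r³ = 6.900, so r = (6.900 / 1.270)^(1/3).
r = 5.4331^(1/3) ≈ 1.7580

1.758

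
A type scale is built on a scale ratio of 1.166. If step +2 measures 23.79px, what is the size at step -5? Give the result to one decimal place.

The gap is -5 − (2) = -7 steps, so the factor is 1.166^-7.
23.79 ÷ 1.166⁷ = 23.79 ÷ 2.93015 ≈ 8.119

8.1px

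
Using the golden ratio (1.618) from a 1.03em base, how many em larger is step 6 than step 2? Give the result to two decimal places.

15.78em

Step 2: 1.03 × 1.618² = 2.6965em
Step 6: 1.03 × 1.618⁶ = 18.4803em
Difference: 18.4803 − 2.6965 = 15.7838em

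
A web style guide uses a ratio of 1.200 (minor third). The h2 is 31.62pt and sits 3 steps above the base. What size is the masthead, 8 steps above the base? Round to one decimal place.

78.7pt

The gap is 8 − (3) = 5 steps, so the factor is 1.200^5.
31.62 × 1.200⁵ = 31.62 × 2.48832 ≈ 78.681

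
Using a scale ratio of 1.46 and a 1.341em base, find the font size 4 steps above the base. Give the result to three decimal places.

Each step on a modular scale multiplies by the ratio, so the size n steps from the base is base × ratioⁿ.
1.341 × 1.46⁴ = 1.341 × 4.54372 ≈ 6.093

6.093em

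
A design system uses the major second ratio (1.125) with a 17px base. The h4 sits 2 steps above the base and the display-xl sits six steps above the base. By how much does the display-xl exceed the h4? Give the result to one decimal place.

Step 2: 17.0 × 1.125² = 21.516px
Step 6: 17.0 × 1.125⁶ = 34.464px
Difference: 34.464 − 21.516 = 12.948px

12.9px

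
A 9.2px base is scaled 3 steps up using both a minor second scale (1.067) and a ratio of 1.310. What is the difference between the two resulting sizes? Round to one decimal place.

9.5px

Minor second: 9.2 × 1.067³ = 11.176px
At 1.310: 9.2 × 1.310³ = 20.682px
Difference: 20.682 − 11.176 = 9.506px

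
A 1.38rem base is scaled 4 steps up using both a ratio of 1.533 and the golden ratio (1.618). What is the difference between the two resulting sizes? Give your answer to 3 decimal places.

1.836rem

At 1.533: 1.38 × 1.533⁴ = 7.62163rem
Golden ratio: 1.38 × 1.618⁴ = 9.45787rem
Difference: 9.45787 − 7.62163 = 1.83624rem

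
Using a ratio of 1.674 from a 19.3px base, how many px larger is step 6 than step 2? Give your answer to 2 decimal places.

Step 2: 19.3 × 1.674² = 54.0839px
Step 6: 19.3 × 1.674⁶ = 424.7076px
Difference: 424.7076 − 54.0839 = 370.6237px

370.62px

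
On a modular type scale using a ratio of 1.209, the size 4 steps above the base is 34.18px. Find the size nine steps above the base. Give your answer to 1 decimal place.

88.3px

Moving from step +4 to step +9 is 5 steps up, so multiply by r⁵.
34.18 × 1.209⁵ = 34.18 × 2.58304 ≈ 88.288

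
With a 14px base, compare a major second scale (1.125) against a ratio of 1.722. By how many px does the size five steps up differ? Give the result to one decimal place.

186.8px

Major second: 14.0 × 1.125⁵ = 25.228px
At 1.722: 14.0 × 1.722⁵ = 211.979px
Difference: 211.979 − 25.228 = 186.751px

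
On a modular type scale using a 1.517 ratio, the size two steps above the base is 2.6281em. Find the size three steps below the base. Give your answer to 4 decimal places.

0.3271em

2.6281 ÷ 1.517⁵ = 2.6281 ÷ 8.03393 ≈ 0.3271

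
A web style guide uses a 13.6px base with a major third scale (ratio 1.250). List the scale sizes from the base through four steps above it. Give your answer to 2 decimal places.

Step 0: 13.6px
Step 1: 13.6 × 1.250 = 17.00
Step 2: 13.6 × 1.250² = 21.25
Step 3: 13.6 × 1.250³ = 26.56
Step 4: 13.6 × 1.250⁴ = 33.20

13.60px, 17.00px, 21.25px, 26.56px, 33.20px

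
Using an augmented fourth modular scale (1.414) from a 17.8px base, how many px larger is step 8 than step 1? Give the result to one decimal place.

259.3px

Step 1: 17.8 × 1.414 = 25.169px
Step 8: 17.8 × 1.414⁸ = 284.456px
Difference: 284.456 − 25.169 = 259.287px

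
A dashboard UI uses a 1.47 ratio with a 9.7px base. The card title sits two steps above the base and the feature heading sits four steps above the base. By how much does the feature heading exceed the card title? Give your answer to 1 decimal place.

Step 2: 9.7 × 1.47² = 20.961px
Step 4: 9.7 × 1.47⁴ = 45.294px
Difference: 45.294 − 20.961 = 24.333px

24.3px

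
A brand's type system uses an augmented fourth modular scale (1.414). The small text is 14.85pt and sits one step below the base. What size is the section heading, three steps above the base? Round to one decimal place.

The gap is 3 − (-1) = 4 steps, so the factor is 1.414^4.
14.85 × 1.414⁴ = 14.85 × 3.99758 ≈ 59.364

59.4pt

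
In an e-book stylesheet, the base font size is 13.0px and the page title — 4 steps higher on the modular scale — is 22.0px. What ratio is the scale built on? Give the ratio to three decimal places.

r⁴ = 22.0 / 13.0, so r = (22.0/13.0)^(1/4).
r = 1.6923^(1/4) ≈ 1.1406

1.141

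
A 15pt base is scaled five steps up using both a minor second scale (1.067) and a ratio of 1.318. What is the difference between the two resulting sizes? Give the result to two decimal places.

38.91pt

Minor second: 15.0 × 1.067⁵ = 20.7450pt
At 1.318: 15.0 × 1.318⁵ = 59.6579pt
Difference: 59.6579 − 20.7450 = 38.9129pt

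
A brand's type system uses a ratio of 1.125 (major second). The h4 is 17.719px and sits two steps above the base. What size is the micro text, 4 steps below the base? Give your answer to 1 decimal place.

Moving from step +2 to step -4 is 6 steps down, so divide by r⁶.
17.719 ÷ 1.125⁶ = 17.719 ÷ 2.02729 ≈ 8.740

8.7px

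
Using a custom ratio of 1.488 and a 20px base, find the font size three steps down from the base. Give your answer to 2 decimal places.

Each step on a modular scale multiplies by the ratio, so the size n steps from the base is base × ratioⁿ.
20.0 ÷ 1.488³ = 20.0 ÷ 3.29465 ≈ 6.07

6.07px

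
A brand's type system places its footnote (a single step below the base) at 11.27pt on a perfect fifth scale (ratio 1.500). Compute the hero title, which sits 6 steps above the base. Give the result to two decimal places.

Moving from step -1 to step +6 is 7 steps up, so multiply by r⁷.
11.27 × 1.500⁷ = 11.27 × 17.08594 ≈ 192.559

192.56pt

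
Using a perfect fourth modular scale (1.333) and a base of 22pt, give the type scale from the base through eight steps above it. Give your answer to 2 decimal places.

Step 0: 22pt
Step 1: 22.0 × 1.333 = 29.33
Step 2: 22.0 × 1.333² = 39.09
Step 3: 22.0 × 1.333³ = 52.11
Step 4: 22.0 × 1.333⁴ = 69.46
Step 5: 22.0 × 1.333⁵ = 92.59
Step 6: 22.0 × 1.333⁶ = 123.43
Step 7: 22.0 × 1.333⁷ = 164.53
Step 8: 22.0 × 1.333⁸ = 219.31

22.00pt, 29.33pt, 39.09pt, 52.11pt, 69.46pt, 92.59pt, 123.43pt, 164.53pt, 219.31pt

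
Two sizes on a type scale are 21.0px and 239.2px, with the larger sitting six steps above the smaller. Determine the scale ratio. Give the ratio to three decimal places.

1.500

r⁶ = 239.2 / 21.0, so r = (239.2/21.0)^(1/6).
r = 11.3905^(1/6) ≈ 1.5000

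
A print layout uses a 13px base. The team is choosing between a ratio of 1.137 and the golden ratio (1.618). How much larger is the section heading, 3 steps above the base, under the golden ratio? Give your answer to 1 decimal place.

36.0px

At 1.137: 13.0 × 1.137³ = 19.108px
Golden ratio: 13.0 × 1.618³ = 55.065px
Difference: 55.065 − 19.108 = 35.957px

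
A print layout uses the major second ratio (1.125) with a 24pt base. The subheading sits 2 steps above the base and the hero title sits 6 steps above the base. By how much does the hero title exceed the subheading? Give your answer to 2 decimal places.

Step 2: 24.0 × 1.125² = 30.3750pt
Step 6: 24.0 × 1.125⁶ = 48.6549pt
Difference: 48.6549 − 30.3750 = 18.2799pt

18.28pt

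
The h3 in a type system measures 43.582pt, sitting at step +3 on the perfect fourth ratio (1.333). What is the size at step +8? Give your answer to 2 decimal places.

183.42pt

The gap is 8 − (3) = 5 steps, so the factor is 1.333^5.
43.582 × 1.333⁵ = 43.582 × 4.20873 ≈ 183.425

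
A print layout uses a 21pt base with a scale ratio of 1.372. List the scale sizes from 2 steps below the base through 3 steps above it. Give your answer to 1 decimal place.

11.2pt, 15.3pt, 21.0pt, 28.8pt, 39.5pt, 54.2pt

Step -2: 21.0 ÷ 1.372² = 11.2
Step -1: 21.0 ÷ 1.372 = 15.3
Step 0: 21pt
Step 1: 21.0 × 1.372 = 28.8
Step 2: 21.0 × 1.372² = 39.5
Step 3: 21.0 × 1.372³ = 54.2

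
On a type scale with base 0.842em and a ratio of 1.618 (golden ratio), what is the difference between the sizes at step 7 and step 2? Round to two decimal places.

22.24em

Step 2: 0.842 × 1.618² = 2.2043em
Step 7: 0.842 × 1.618⁷ = 24.4434em
Difference: 24.4434 − 2.2043 = 22.2391em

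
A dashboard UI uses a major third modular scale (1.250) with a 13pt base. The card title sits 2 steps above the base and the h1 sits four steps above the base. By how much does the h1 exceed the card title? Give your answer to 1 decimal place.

11.4pt

Step 2: 13.0 × 1.250² = 20.312pt
Step 4: 13.0 × 1.250⁴ = 31.738pt
Difference: 31.738 − 20.312 = 11.426pt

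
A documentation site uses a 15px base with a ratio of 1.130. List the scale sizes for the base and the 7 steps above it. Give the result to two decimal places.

Step 0: 15px
Step 1: 15.0 × 1.130 = 16.95
Step 2: 15.0 × 1.130² = 19.15
Step 3: 15.0 × 1.130³ = 21.64
Step 4: 15.0 × 1.130⁴ = 24.46
Step 5: 15.0 × 1.130⁵ = 27.64
Step 6: 15.0 × 1.130⁶ = 31.23
Step 7: 15.0 × 1.130⁷ = 35.29

15.00px, 16.95px, 19.15px, 21.64px, 24.46px, 27.64px, 31.23px, 35.29px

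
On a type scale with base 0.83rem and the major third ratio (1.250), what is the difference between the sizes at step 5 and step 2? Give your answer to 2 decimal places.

1.24rem

Step 2: 0.83 × 1.250² = 1.2969rem
Step 5: 0.83 × 1.250⁵ = 2.5330rem
Difference: 2.5330 − 1.2969 = 1.2361rem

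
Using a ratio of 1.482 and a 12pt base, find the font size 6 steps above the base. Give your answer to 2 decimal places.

12.0 × 1.482⁶ = 12.0 × 10.59471 ≈ 127.14

127.14pt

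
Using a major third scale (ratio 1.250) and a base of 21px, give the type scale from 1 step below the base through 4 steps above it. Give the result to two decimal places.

16.80px, 21.00px, 26.25px, 32.81px, 41.02px, 51.27px

Step -1: 21.0 ÷ 1.250 = 16.80
Step 0: 21px
Step 1: 21.0 × 1.250 = 26.25
Step 2: 21.0 × 1.250² = 32.81
Step 3: 21.0 × 1.250³ = 41.02
Step 4: 21.0 × 1.250⁴ = 51.27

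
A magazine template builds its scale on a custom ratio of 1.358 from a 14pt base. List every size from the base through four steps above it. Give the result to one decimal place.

14.0pt, 19.0pt, 25.8pt, 35.1pt, 47.6pt

Step 0: 14pt
Step 1: 14.0 × 1.358 = 19.0
Step 2: 14.0 × 1.358² = 25.8
Step 3: 14.0 × 1.358³ = 35.1
Step 4: 14.0 × 1.358⁴ = 47.6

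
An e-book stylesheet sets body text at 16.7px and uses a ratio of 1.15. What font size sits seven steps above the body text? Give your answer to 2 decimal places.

16.7 × 1.15⁷ = 16.7 × 2.66002 ≈ 44.42

44.42px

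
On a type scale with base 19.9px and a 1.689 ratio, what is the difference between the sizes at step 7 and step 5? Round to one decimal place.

Step 5: 19.9 × 1.689⁵ = 273.528px
Step 7: 19.9 × 1.689⁷ = 780.298px
Difference: 780.298 − 273.528 = 506.770px

506.8px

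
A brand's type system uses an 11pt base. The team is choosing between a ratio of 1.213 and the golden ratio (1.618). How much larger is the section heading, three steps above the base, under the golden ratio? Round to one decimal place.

At 1.213: 11.0 × 1.213³ = 19.632pt
Golden ratio: 11.0 × 1.618³ = 46.594pt
Difference: 46.594 − 19.632 = 26.962pt

27.0pt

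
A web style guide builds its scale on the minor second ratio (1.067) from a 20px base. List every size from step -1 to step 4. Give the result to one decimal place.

18.7px, 20.0px, 21.3px, 22.8px, 24.3px, 25.9px

Step -1: 20.0 ÷ 1.067 = 18.7
Step 0: 20px
Step 1: 20.0 × 1.067 = 21.3
Step 2: 20.0 × 1.067² = 22.8
Step 3: 20.0 × 1.067³ = 24.3
Step 4: 20.0 × 1.067⁴ = 25.9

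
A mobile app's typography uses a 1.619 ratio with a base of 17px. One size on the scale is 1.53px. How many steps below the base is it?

1.619ⁿ = 17 / 1.53 = 11.1111
n = ln(11.1111) / ln(1.619) = 2.4079 / 0.4818 ≈ 5.00

5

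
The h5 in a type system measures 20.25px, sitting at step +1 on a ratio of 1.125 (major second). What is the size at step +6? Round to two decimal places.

36.49px

The gap is 6 − (1) = 5 steps, so the factor is 1.125^5.
20.25 × 1.125⁵ = 20.25 × 1.80203 ≈ 36.491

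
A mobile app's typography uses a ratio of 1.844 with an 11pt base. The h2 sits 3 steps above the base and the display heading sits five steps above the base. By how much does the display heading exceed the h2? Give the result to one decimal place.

165.6pt

Step 3: 11.0 × 1.844³ = 68.972pt
Step 5: 11.0 × 1.844⁵ = 234.529pt
Difference: 234.529 − 68.972 = 165.557pt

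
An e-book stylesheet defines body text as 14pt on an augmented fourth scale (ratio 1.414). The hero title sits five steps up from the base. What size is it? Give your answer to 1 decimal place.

79.1pt

Each step on a modular scale multiplies by the ratio, so the size n steps from the base is base × ratioⁿ.
14.0 × 1.414⁵ = 14.0 × 5.65258 ≈ 79.14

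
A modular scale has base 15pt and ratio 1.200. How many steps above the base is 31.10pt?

4

1.200ⁿ = 31.10 / 15 = 2.0733
n = ln(2.0733) / ln(1.200) = 0.7292 / 0.1823 ≈ 4.00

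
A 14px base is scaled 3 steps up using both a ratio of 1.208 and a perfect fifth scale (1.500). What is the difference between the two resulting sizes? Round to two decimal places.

At 1.208: 14.0 × 1.208³ = 24.6791px
Perfect fifth: 14.0 × 1.500³ = 47.2500px
Difference: 47.2500 − 24.6791 = 22.5709px

22.57px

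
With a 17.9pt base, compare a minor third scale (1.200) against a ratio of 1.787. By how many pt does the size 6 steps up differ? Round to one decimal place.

Minor third: 17.9 × 1.200⁶ = 53.449pt
At 1.787: 17.9 × 1.787⁶ = 582.908pt
Difference: 582.908 − 53.449 = 529.459pt

529.5pt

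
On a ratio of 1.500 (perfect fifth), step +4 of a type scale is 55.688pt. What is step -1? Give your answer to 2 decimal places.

Moving from step +4 to step -1 is 5 steps down, so divide by r⁵.
55.688 ÷ 1.500⁵ = 55.688 ÷ 7.59375 ≈ 7.333

7.33pt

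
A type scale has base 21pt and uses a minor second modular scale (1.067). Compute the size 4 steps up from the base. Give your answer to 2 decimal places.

A modular type scale is a geometric sequence: sizeₙ = base × rⁿ.
21.0 × 1.067⁴ = 21.0 × 1.29616 ≈ 27.22

27.22pt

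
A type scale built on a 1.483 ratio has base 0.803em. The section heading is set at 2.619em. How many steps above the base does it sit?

3

1.483ⁿ = 2.619 / 0.803 = 3.2615
n = ln(3.2615) / ln(1.483) = 1.1822 / 0.3941 ≈ 3.00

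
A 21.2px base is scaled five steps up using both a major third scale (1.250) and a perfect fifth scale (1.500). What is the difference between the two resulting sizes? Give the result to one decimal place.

96.3px

Major third: 21.2 × 1.250⁵ = 64.697px
Perfect fifth: 21.2 × 1.500⁵ = 160.987px
Difference: 160.987 − 64.697 = 96.290px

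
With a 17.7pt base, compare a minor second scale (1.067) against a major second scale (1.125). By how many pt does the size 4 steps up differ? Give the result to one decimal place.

Minor second: 17.7 × 1.067⁴ = 22.942pt
Major second: 17.7 × 1.125⁴ = 28.352pt
Difference: 28.352 − 22.942 = 5.410pt

5.4pt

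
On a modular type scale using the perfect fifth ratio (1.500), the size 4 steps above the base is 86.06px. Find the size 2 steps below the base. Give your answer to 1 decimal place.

The gap is -2 − (4) = -6 steps, so the factor is 1.500^-6.
86.06 ÷ 1.500⁶ = 86.06 ÷ 11.39062 ≈ 7.555

7.6px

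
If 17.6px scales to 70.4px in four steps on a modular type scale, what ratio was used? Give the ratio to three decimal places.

The ratio satisfies 17.6 × r⁴ = 70.4, so r = (70.4 / 17.6)^(1/4).
r = 4.0000^(1/4) ≈ 1.4142

1.414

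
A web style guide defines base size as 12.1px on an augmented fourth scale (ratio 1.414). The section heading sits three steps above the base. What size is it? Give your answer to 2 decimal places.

Each step on a modular scale multiplies by the ratio, so the size n steps from the base is base × ratioⁿ.
12.1 × 1.414³ = 12.1 × 2.82715 ≈ 34.21

34.21px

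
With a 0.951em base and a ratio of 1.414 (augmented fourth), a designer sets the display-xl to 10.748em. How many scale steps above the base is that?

1.414ⁿ = 10.748 / 0.951 = 11.3018
n = ln(11.3018) / ln(1.414) = 2.4250 / 0.3464 ≈ 7.00

7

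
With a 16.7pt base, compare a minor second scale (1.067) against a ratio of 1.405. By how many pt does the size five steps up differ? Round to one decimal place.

68.3pt

Minor second: 16.7 × 1.067⁵ = 23.096pt
At 1.405: 16.7 × 1.405⁵ = 91.432pt
Difference: 91.432 − 23.096 = 68.336pt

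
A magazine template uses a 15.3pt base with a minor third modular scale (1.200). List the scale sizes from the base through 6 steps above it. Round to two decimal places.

Step 0: 15.3pt
Step 1: 15.3 × 1.200 = 18.36
Step 2: 15.3 × 1.200² = 22.03
Step 3: 15.3 × 1.200³ = 26.44
Step 4: 15.3 × 1.200⁴ = 31.73
Step 5: 15.3 × 1.200⁵ = 38.07
Step 6: 15.3 × 1.200⁶ = 45.69

15.30pt, 18.36pt, 22.03pt, 26.44pt, 31.73pt, 38.07pt, 45.69pt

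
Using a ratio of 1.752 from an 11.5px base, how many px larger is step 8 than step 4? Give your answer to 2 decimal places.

Step 4: 11.5 × 1.752⁴ = 108.3513px
Step 8: 11.5 × 1.752⁸ = 1020.8705px
Difference: 1020.8705 − 108.3513 = 912.5192px

912.52px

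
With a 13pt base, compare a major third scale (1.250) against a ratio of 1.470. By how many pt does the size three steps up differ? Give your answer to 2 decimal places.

Major third: 13.0 × 1.250³ = 25.3906pt
At 1.470: 13.0 × 1.470³ = 41.2948pt
Difference: 41.2948 − 25.3906 = 15.9042pt

15.90pt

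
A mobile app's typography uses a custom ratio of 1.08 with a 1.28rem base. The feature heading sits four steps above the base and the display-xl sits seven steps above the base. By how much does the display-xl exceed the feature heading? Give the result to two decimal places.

0.45rem

Step 4: 1.28 × 1.08⁴ = 1.7414rem
Step 7: 1.28 × 1.08⁷ = 2.1937rem
Difference: 2.1937 − 1.7414 = 0.4523rem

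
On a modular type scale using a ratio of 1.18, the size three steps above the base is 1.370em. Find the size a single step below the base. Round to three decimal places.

The gap is -1 − (3) = -4 steps, so the factor is 1.18^-4.
1.370 ÷ 1.18⁴ = 1.370 ÷ 1.93878 ≈ 0.707

0.707em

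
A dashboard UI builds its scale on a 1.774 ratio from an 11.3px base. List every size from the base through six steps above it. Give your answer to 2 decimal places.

Step 0: 11.3px
Step 1: 11.3 × 1.774 = 20.05
Step 2: 11.3 × 1.774² = 35.56
Step 3: 11.3 × 1.774³ = 63.09
Step 4: 11.3 × 1.774⁴ = 111.92
Step 5: 11.3 × 1.774⁵ = 198.54
Step 6: 11.3 × 1.774⁶ = 352.21

11.30px, 20.05px, 35.56px, 63.09px, 111.92px, 198.54px, 352.21px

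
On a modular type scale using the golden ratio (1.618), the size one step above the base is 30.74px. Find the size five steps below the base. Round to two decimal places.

1.71px

30.74 ÷ 1.618⁶ = 30.74 ÷ 17.94201 ≈ 1.713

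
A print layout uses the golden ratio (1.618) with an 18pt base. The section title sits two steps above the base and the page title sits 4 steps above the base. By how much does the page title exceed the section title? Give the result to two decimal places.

Step 2: 18.0 × 1.618² = 47.1226pt
Step 4: 18.0 × 1.618⁴ = 123.3635pt
Difference: 123.3635 − 47.1226 = 76.2409pt

76.24pt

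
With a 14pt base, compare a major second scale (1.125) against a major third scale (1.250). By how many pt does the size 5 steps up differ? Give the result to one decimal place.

Major second: 14.0 × 1.125⁵ = 25.228pt
Major third: 14.0 × 1.250⁵ = 42.725pt
Difference: 42.725 − 25.228 = 17.497pt

17.5pt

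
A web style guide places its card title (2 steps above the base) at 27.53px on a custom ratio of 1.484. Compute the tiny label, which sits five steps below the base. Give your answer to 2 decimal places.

27.53 ÷ 1.484⁷ = 27.53 ÷ 15.85029 ≈ 1.737

1.74px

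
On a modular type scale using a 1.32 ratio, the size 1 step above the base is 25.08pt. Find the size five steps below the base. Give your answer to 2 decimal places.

25.08 ÷ 1.32⁶ = 25.08 ÷ 5.28985 ≈ 4.741

4.74pt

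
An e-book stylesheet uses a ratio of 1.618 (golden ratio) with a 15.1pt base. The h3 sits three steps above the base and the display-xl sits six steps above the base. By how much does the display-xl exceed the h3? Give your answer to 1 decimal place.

207.0pt

Step 3: 15.1 × 1.618³ = 63.961pt
Step 6: 15.1 × 1.618⁶ = 270.924pt
Difference: 270.924 − 63.961 = 206.963pt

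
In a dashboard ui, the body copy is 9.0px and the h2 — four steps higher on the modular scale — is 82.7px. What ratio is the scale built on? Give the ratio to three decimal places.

The ratio satisfies 9.0 × r⁴ = 82.7, so r = (82.7 / 9.0)^(1/4).
r = 9.1889^(1/4) ≈ 1.7411

1.741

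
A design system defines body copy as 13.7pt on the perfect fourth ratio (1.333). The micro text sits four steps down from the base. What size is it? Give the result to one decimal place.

13.7 ÷ 1.333⁴ = 13.7 ÷ 3.15733 ≈ 4.34

4.3pt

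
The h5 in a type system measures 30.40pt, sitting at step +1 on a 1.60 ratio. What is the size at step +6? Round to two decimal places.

318.77pt

Moving from step +1 to step +6 is 5 steps up, so multiply by r⁵.
30.40 × 1.60⁵ = 30.40 × 10.48576 ≈ 318.767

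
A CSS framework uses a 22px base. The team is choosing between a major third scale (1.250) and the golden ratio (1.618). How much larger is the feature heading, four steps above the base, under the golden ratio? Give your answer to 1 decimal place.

97.1px

Major third: 22.0 × 1.250⁴ = 53.711px
Golden ratio: 22.0 × 1.618⁴ = 150.778px
Difference: 150.778 − 53.711 = 97.067px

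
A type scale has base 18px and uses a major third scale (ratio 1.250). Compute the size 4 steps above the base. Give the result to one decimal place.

Each step on a modular scale multiplies by the ratio, so the size n steps from the base is base × ratioⁿ.
18.0 × 1.250⁴ = 18.0 × 2.44141 ≈ 43.95

43.9px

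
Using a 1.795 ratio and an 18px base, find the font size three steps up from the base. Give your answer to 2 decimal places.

18.0 × 1.795³ = 18.0 × 5.78353 ≈ 104.10

104.10px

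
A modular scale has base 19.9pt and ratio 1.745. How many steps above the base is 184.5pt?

1.745ⁿ = 184.5 / 19.9 = 9.2714
n = ln(9.2714) / ln(1.745) = 2.2269 / 0.5568 ≈ 4.00

4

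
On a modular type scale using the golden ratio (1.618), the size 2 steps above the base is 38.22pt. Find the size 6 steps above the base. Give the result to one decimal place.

38.22 × 1.618⁴ = 38.22 × 6.85353 ≈ 261.942

261.9pt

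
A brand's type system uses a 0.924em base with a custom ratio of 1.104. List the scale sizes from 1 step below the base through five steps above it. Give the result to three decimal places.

Step -1: 0.924 ÷ 1.104 = 0.837
Step 0: 0.924em
Step 1: 0.924 × 1.104 = 1.020
Step 2: 0.924 × 1.104² = 1.126
Step 3: 0.924 × 1.104³ = 1.243
Step 4: 0.924 × 1.104⁴ = 1.373
Step 5: 0.924 × 1.104⁵ = 1.515

0.837em, 0.924em, 1.020em, 1.126em, 1.243em, 1.373em, 1.515em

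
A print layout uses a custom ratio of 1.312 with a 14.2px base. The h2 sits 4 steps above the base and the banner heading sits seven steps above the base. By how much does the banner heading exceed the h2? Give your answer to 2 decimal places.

Step 4: 14.2 × 1.312⁴ = 42.0750px
Step 7: 14.2 × 1.312⁷ = 95.0222px
Difference: 95.0222 − 42.0750 = 52.9472px

52.95px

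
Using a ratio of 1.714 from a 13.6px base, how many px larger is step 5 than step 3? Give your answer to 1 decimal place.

132.7px

Step 3: 13.6 × 1.714³ = 68.481px
Step 5: 13.6 × 1.714⁵ = 201.184px
Difference: 201.184 − 68.481 = 132.703px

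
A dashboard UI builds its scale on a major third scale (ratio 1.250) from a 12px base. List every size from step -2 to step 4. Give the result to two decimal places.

7.68px, 9.60px, 12.00px, 15.00px, 18.75px, 23.44px, 29.30px

Step -2: 12.0 ÷ 1.250² = 7.68
Step -1: 12.0 ÷ 1.250 = 9.60
Step 0: 12px
Step 1: 12.0 × 1.250 = 15.00
Step 2: 12.0 × 1.250² = 18.75
Step 3: 12.0 × 1.250³ = 23.44
Step 4: 12.0 × 1.250⁴ = 29.30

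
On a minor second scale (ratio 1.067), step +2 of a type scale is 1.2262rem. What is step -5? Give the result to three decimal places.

0.779rem

Moving from step +2 to step -5 is 7 steps down, so divide by r⁷.
1.2262 ÷ 1.067⁷ = 1.2262 ÷ 1.57453 ≈ 0.779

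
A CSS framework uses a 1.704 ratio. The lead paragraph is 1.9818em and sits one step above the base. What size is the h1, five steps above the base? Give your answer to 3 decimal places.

1.9818 × 1.704⁴ = 1.9818 × 8.43099 ≈ 16.709

16.709em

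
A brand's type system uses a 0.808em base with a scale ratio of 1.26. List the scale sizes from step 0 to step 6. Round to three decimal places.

Step 0: 0.808em
Step 1: 0.808 × 1.26 = 1.018
Step 2: 0.808 × 1.26² = 1.283
Step 3: 0.808 × 1.26³ = 1.616
Step 4: 0.808 × 1.26⁴ = 2.037
Step 5: 0.808 × 1.26⁵ = 2.566
Step 6: 0.808 × 1.26⁶ = 3.233

0.808em, 1.018em, 1.283em, 1.616em, 2.037em, 2.566em, 3.233em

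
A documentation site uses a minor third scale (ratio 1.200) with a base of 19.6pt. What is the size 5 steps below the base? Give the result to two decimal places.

19.6 ÷ 1.200⁵ = 19.6 ÷ 2.48832 ≈ 7.88

7.88pt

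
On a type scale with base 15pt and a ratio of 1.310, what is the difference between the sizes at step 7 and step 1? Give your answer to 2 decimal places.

79.66pt

Step 1: 15.0 × 1.310 = 19.6500pt
Step 7: 15.0 × 1.310⁷ = 99.3094pt
Difference: 99.3094 − 19.6500 = 79.6594pt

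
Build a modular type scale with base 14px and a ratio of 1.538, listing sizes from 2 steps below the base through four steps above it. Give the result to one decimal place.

Step -2: 14.0 ÷ 1.538² = 5.9
Step -1: 14.0 ÷ 1.538 = 9.1
Step 0: 14px
Step 1: 14.0 × 1.538 = 21.5
Step 2: 14.0 × 1.538² = 33.1
Step 3: 14.0 × 1.538³ = 50.9
Step 4: 14.0 × 1.538⁴ = 78.3

5.9px, 9.1px, 14.0px, 21.5px, 33.1px, 50.9px, 78.3px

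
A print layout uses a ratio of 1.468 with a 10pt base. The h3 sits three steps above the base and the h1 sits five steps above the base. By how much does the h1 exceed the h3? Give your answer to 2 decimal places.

36.54pt

Step 3: 10.0 × 1.468³ = 31.6358pt
Step 5: 10.0 × 1.468⁵ = 68.1758pt
Difference: 68.1758 − 31.6358 = 36.5400pt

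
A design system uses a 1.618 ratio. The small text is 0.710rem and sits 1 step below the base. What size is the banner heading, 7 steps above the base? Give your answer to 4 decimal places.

33.3493rem

0.710 × 1.618⁸ = 0.710 × 46.97082 ≈ 33.3493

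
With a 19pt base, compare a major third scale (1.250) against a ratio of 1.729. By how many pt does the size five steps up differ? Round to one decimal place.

235.6pt

Major third: 19.0 × 1.250⁵ = 57.983pt
At 1.729: 19.0 × 1.729⁵ = 293.581pt
Difference: 293.581 − 57.983 = 235.598pt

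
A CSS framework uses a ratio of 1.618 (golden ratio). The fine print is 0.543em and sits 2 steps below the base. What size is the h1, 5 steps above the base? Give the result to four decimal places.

15.7634em

Moving from step -2 to step +5 is 7 steps up, so multiply by r⁷.
0.543 × 1.618⁷ = 0.543 × 29.03017 ≈ 15.7634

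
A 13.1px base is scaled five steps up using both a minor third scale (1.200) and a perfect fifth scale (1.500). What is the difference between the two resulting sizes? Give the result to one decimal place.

Minor third: 13.1 × 1.200⁵ = 32.597px
Perfect fifth: 13.1 × 1.500⁵ = 99.478px
Difference: 99.478 − 32.597 = 66.881px

66.9px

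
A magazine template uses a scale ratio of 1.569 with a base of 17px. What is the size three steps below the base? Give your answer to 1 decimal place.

Every step multiplies by the scale ratio.
17.0 ÷ 1.569³ = 17.0 ÷ 3.86250 ≈ 4.40

4.4px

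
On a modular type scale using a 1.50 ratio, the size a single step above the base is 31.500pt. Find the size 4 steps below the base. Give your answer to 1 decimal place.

4.1pt

Moving from step +1 to step -4 is 5 steps down, so divide by r⁵.
31.500 ÷ 1.50⁵ = 31.500 ÷ 7.59375 ≈ 4.148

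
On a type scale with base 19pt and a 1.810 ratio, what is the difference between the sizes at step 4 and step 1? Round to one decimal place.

Step 1: 19.0 × 1.810 = 34.390pt
Step 4: 19.0 × 1.810⁴ = 203.924pt
Difference: 203.924 − 34.390 = 169.534pt

169.5pt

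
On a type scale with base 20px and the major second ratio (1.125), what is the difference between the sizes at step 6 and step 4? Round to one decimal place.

8.5px

Step 4: 20.0 × 1.125⁴ = 32.036px
Step 6: 20.0 × 1.125⁶ = 40.546px
Difference: 40.546 − 32.036 = 8.510px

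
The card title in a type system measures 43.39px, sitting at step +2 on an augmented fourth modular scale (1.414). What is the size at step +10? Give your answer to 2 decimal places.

Moving from step +2 to step +10 is 8 steps up, so multiply by r⁸.
43.39 × 1.414⁸ = 43.39 × 15.98068 ≈ 693.402

693.40px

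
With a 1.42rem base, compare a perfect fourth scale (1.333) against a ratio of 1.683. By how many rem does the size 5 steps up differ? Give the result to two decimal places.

13.20rem

Perfect fourth: 1.42 × 1.333⁵ = 5.9764rem
At 1.683: 1.42 × 1.683⁵ = 19.1738rem
Difference: 19.1738 − 5.9764 = 13.1974rem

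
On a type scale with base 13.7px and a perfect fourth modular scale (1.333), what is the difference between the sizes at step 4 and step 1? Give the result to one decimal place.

Step 1: 13.7 × 1.333 = 18.262px
Step 4: 13.7 × 1.333⁴ = 43.255px
Difference: 43.255 − 18.262 = 24.993px

25.0px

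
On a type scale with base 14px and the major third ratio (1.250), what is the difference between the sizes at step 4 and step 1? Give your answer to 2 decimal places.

16.68px

Step 1: 14.0 × 1.250 = 17.5000px
Step 4: 14.0 × 1.250⁴ = 34.1797px
Difference: 34.1797 − 17.5000 = 16.6797px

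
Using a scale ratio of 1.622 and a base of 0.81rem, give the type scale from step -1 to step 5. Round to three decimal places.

Step -1: 0.81 ÷ 1.622 = 0.499
Step 0: 0.81rem
Step 1: 0.81 × 1.622 = 1.314
Step 2: 0.81 × 1.622² = 2.131
Step 3: 0.81 × 1.622³ = 3.457
Step 4: 0.81 × 1.622⁴ = 5.606
Step 5: 0.81 × 1.622⁵ = 9.094

0.499rem, 0.810rem, 1.314rem, 2.131rem, 3.457rem, 5.606rem, 9.094rem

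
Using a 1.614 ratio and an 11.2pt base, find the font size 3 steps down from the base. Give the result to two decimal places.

A modular type scale is a geometric sequence: sizeₙ = base × rⁿ.
11.2 ÷ 1.614³ = 11.2 ÷ 4.20446 ≈ 2.66

2.66pt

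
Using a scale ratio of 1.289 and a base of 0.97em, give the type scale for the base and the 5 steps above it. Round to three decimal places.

Step 0: 0.97em
Step 1: 0.97 × 1.289 = 1.250
Step 2: 0.97 × 1.289² = 1.612
Step 3: 0.97 × 1.289³ = 2.077
Step 4: 0.97 × 1.289⁴ = 2.678
Step 5: 0.97 × 1.289⁵ = 3.452

0.970em, 1.250em, 1.612em, 2.077em, 2.678em, 3.452em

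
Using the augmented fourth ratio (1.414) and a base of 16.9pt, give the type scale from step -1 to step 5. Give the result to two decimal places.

Step -1: 16.9 ÷ 1.414 = 11.95
Step 0: 16.9pt
Step 1: 16.9 × 1.414 = 23.90
Step 2: 16.9 × 1.414² = 33.79
Step 3: 16.9 × 1.414³ = 47.78
Step 4: 16.9 × 1.414⁴ = 67.56
Step 5: 16.9 × 1.414⁵ = 95.53

11.95pt, 16.90pt, 23.90pt, 33.79pt, 47.78pt, 67.56pt, 95.53pt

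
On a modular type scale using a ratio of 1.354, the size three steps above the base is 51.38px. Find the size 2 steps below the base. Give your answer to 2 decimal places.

Moving from step +3 to step -2 is 5 steps down, so divide by r⁵.
51.38 ÷ 1.354⁵ = 51.38 ÷ 4.55086 ≈ 11.290

11.29px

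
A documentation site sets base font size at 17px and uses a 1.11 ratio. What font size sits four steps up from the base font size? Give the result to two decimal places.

25.81px

Each step on a modular scale multiplies by the ratio, so the size n steps from the base is base × ratioⁿ.
17.0 × 1.11⁴ = 17.0 × 1.51807 ≈ 25.81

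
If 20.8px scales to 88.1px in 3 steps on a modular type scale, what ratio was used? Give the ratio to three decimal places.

The ratio satisfies 20.8 × r³ = 88.1, so r = (88.1 / 20.8)^(1/3).
r = 4.2356^(1/3) ≈ 1.6180

1.618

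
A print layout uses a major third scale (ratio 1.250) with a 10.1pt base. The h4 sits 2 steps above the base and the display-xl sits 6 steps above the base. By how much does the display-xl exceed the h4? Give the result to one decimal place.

22.7pt

Step 2: 10.1 × 1.250² = 15.781pt
Step 6: 10.1 × 1.250⁶ = 38.528pt
Difference: 38.528 − 15.781 = 22.747pt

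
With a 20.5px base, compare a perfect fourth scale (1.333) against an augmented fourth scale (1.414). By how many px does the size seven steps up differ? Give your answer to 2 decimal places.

Perfect fourth: 20.5 × 1.333⁷ = 153.3080px
Augmented fourth: 20.5 × 1.414⁷ = 231.6860px
Difference: 231.6860 − 153.3080 = 78.3780px

78.38px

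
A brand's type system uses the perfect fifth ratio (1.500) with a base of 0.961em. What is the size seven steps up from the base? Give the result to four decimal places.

16.4196em

Every step multiplies by the scale ratio.
0.961 × 1.500⁷ = 0.961 × 17.08594 ≈ 16.4196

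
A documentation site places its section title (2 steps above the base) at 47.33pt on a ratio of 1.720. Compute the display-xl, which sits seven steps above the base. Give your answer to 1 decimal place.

712.5pt

47.33 × 1.720⁵ = 47.33 × 15.05366 ≈ 712.490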